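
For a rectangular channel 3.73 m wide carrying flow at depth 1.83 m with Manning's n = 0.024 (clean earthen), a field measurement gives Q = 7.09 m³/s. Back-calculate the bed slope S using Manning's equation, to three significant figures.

0.000691

A = b·y = 3.73 × 1.83 = 6.826 m²
P = b + 2y = 3.73 + 2×1.83 = 7.390 m
R = A/P = 6.826/7.390 = 0.9237 m
S = (Q·n / (1·A·R^(2/3)))² = (7.09×0.024 / (1×6.826×0.9484))² = 0.0006908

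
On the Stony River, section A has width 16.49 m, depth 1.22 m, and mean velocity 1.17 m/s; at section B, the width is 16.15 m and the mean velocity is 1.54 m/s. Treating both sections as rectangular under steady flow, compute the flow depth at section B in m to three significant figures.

Q = A₁V₁ = (16.49×1.22) × 1.17 = 23.54 m³/s
d₂ = Q/(b₂ V₂) = 23.54/(16.15×1.54) = 0.9464 m

0.946 m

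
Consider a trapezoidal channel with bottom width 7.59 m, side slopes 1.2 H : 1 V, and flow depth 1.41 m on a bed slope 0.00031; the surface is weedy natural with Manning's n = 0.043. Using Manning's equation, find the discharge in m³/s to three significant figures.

A = (b + z·y)·y = (7.59 + 1.2×1.41)×1.41 = 13.09 m²
P = b + 2y√(1+z²) = 7.59 + 2×1.41×√(1+1.2²) = 11.99 m
R = A/P = 13.09/11.99 = 1.091 m
Q = (1/n)·A·R^(2/3)·S^(1/2) = (1/0.043) × 13.09 × 1.091^(2/3) × 0.00031^(1/2) = 5.680 m³/s

5.68 m³/s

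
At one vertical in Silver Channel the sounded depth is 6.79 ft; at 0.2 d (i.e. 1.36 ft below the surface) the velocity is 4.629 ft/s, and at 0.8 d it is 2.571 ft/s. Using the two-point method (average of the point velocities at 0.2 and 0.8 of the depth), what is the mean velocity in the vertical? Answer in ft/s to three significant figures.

v̄ = (4.629 + 2.571) / 2 = 3.600 ft/s

3.60 ft/s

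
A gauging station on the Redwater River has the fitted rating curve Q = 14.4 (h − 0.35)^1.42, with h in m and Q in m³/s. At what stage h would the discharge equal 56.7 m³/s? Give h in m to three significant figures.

h − h₀ = (Q/C)^(1/b) = (56.7/14.4)^(1/1.42) = 2.625 m
h = 0.35 + 2.625 = 2.975 m

2.98 m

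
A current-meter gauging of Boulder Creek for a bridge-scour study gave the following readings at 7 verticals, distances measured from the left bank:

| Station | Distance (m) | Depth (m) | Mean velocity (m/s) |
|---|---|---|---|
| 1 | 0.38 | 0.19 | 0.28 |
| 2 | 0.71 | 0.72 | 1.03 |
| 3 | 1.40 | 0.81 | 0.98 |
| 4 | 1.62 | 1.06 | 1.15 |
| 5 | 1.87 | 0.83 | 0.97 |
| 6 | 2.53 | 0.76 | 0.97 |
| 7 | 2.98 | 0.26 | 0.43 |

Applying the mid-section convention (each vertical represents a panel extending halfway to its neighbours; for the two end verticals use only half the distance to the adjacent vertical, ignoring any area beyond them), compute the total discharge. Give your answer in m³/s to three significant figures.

w_1 = (0.71 − 0.38)/2 = 0.165 m; q_1 = 0.28 × 0.19 × 0.165 = 0.008778 m³/s
w_2 = (1.40 − 0.38)/2 = 0.51 m; q_2 = 1.03 × 0.72 × 0.51 = 0.3782 m³/s
w_3 = (1.62 − 0.71)/2 = 0.455 m; q_3 = 0.98 × 0.81 × 0.455 = 0.3612 m³/s
w_4 = (1.87 − 1.40)/2 = 0.235 m; q_4 = 1.15 × 1.06 × 0.235 = 0.2865 m³/s
w_5 = (2.53 − 1.62)/2 = 0.455 m; q_5 = 0.97 × 0.83 × 0.455 = 0.3663 m³/s
w_6 = (2.98 − 1.87)/2 = 0.555 m; q_6 = 0.97 × 0.76 × 0.555 = 0.4091 m³/s
w_7 = (2.98 − 2.53)/2 = 0.225 m; q_7 = 0.43 × 0.26 × 0.225 = 0.02516 m³/s
Q = Σ qᵢ = 1.835 m³/s

1.84 m³/s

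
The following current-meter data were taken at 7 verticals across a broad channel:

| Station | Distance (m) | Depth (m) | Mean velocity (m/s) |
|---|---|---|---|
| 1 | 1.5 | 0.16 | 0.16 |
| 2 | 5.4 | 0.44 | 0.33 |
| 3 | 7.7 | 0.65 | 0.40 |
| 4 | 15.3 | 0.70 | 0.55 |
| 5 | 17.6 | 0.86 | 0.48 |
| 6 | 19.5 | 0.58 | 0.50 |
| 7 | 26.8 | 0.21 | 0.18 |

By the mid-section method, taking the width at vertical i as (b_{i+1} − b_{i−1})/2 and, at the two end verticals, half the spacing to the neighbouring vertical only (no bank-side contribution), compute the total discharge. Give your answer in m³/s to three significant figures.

6.03 m³/s

w_1 = (5.4 − 1.5)/2 = 1.95 m; q_1 = 0.16 × 0.16 × 1.95 = 0.04992 m³/s
w_2 = (7.7 − 1.5)/2 = 3.1 m; q_2 = 0.33 × 0.44 × 3.1 = 0.4501 m³/s
w_3 = (15.3 − 5.4)/2 = 4.95 m; q_3 = 0.40 × 0.65 × 4.95 = 1.287 m³/s
w_4 = (17.6 − 7.7)/2 = 4.95 m; q_4 = 0.55 × 0.70 × 4.95 = 1.906 m³/s
w_5 = (19.5 − 15.3)/2 = 2.1 m; q_5 = 0.48 × 0.86 × 2.1 = 0.8669 m³/s
w_6 = (26.8 − 17.6)/2 = 4.6 m; q_6 = 0.50 × 0.58 × 4.6 = 1.334 m³/s
w_7 = (26.8 − 19.5)/2 = 3.65 m; q_7 = 0.18 × 0.21 × 3.65 = 0.1380 m³/s
Q = Σ qᵢ = 6.032 m³/s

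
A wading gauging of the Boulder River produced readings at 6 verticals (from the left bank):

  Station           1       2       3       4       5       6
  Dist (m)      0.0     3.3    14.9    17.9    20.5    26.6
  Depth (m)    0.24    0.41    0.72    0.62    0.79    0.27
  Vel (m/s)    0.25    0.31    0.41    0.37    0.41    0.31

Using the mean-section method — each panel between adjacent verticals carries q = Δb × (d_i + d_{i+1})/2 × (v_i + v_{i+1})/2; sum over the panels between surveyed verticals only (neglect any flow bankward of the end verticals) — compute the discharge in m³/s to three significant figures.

5.32 m³/s

Panel 1-2: Δb = 3.3 m, d̄ = (0.24+0.41)/2 = 0.325, v̄ = (0.25+0.31)/2 = 0.28 → q = 3.3×0.325×0.28 = 0.3003 m³/s
Panel 2-3: Δb = 11.6 m, d̄ = (0.41+0.72)/2 = 0.565, v̄ = (0.31+0.41)/2 = 0.36 → q = 11.6×0.565×0.36 = 2.359 m³/s
Panel 3-4: Δb = 3 m, d̄ = (0.72+0.62)/2 = 0.67, v̄ = (0.41+0.37)/2 = 0.39 → q = 3×0.67×0.39 = 0.7839 m³/s
Panel 4-5: Δb = 2.6 m, d̄ = (0.62+0.79)/2 = 0.705, v̄ = (0.37+0.41)/2 = 0.39 → q = 2.6×0.705×0.39 = 0.7149 m³/s
Panel 5-6: Δb = 6.1 m, d̄ = (0.79+0.27)/2 = 0.53, v̄ = (0.41+0.31)/2 = 0.36 → q = 6.1×0.53×0.36 = 1.164 m³/s
Q = Σ q = 5.322 m³/s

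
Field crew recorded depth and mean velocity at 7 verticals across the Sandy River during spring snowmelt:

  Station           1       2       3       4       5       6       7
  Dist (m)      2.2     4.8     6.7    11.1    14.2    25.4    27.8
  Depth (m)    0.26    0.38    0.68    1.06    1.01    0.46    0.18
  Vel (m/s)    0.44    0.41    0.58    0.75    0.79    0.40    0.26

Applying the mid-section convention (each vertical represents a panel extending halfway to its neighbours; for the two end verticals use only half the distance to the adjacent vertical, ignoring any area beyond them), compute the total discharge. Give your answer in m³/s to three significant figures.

w_1 = (4.8 − 2.2)/2 = 1.3 m; q_1 = 0.44 × 0.26 × 1.3 = 0.1487 m³/s
w_2 = (6.7 − 2.2)/2 = 2.25 m; q_2 = 0.41 × 0.38 × 2.25 = 0.3506 m³/s
w_3 = (11.1 − 4.8)/2 = 3.15 m; q_3 = 0.58 × 0.68 × 3.15 = 1.242 m³/s
w_4 = (14.2 − 6.7)/2 = 3.75 m; q_4 = 0.75 × 1.06 × 3.75 = 2.981 m³/s
w_5 = (25.4 − 11.1)/2 = 7.15 m; q_5 = 0.79 × 1.01 × 7.15 = 5.705 m³/s
w_6 = (27.8 − 14.2)/2 = 6.8 m; q_6 = 0.40 × 0.46 × 6.8 = 1.251 m³/s
w_7 = (27.8 − 25.4)/2 = 1.2 m; q_7 = 0.26 × 0.18 × 1.2 = 0.05616 m³/s
Q = Σ qᵢ = 11.74 m³/s

11.7 m³/s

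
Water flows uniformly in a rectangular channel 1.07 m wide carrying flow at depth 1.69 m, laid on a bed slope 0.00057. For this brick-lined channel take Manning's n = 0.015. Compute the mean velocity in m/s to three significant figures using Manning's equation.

0.873 m/s

A = b·y = 1.07 × 1.69 = 1.808 m²
P = b + 2y = 1.07 + 2×1.69 = 4.450 m
R = A/P = 1.808/4.450 = 0.4064 m
Q = (1/n)·A·R^(2/3)·S^(1/2) = (1/0.015) × 1.808 × 0.4064^(2/3) × 0.00057^(1/2) = 1.579 m³/s
V = Q/A = 1.579/1.808 = 0.8732 m/s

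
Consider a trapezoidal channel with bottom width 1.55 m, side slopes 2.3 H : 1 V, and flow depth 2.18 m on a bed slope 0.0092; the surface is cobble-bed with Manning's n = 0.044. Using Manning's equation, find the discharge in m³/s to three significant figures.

A = (b + z·y)·y = (1.55 + 2.3×2.18)×2.18 = 14.31 m²
P = b + 2y√(1+z²) = 1.55 + 2×2.18×√(1+2.3²) = 12.48 m
R = A/P = 14.31/12.48 = 1.146 m
Q = (1/n)·A·R^(2/3)·S^(1/2) = (1/0.044) × 14.31 × 1.146^(2/3) × 0.0092^(1/2) = 34.16 m³/s

34.2 m³/s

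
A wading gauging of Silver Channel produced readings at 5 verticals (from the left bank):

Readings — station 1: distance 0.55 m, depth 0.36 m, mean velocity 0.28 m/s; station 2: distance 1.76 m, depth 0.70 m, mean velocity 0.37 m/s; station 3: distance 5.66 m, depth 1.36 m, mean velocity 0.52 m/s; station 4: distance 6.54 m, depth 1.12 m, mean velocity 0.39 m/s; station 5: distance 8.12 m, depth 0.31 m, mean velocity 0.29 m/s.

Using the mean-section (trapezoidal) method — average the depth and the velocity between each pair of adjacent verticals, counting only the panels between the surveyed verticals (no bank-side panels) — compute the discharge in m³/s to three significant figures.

Panel 1-2: Δb = 1.21 m, d̄ = (0.36+0.70)/2 = 0.53, v̄ = (0.28+0.37)/2 = 0.325 → q = 1.21×0.53×0.325 = 0.2084 m³/s
Panel 2-3: Δb = 3.9 m, d̄ = (0.70+1.36)/2 = 1.03, v̄ = (0.37+0.52)/2 = 0.445 → q = 3.9×1.03×0.445 = 1.788 m³/s
Panel 3-4: Δb = 0.88 m, d̄ = (1.36+1.12)/2 = 1.24, v̄ = (0.52+0.39)/2 = 0.455 → q = 0.88×1.24×0.455 = 0.4965 m³/s
Panel 4-5: Δb = 1.58 m, d̄ = (1.12+0.31)/2 = 0.715, v̄ = (0.39+0.29)/2 = 0.34 → q = 1.58×0.715×0.34 = 0.3841 m³/s
Q = Σ q = 2.877 m³/s

2.88 m³/s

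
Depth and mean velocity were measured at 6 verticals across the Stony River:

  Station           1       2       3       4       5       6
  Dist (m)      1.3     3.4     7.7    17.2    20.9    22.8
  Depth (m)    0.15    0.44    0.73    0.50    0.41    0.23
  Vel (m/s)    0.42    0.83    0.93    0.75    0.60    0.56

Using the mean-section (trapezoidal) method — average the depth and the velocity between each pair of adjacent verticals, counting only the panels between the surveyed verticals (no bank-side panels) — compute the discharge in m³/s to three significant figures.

9.00 m³/s

Panel 1-2: Δb = 2.1 m, d̄ = (0.15+0.44)/2 = 0.295, v̄ = (0.42+0.83)/2 = 0.625 → q = 2.1×0.295×0.625 = 0.3872 m³/s
Panel 2-3: Δb = 4.3 m, d̄ = (0.44+0.73)/2 = 0.585, v̄ = (0.83+0.93)/2 = 0.88 → q = 4.3×0.585×0.88 = 2.214 m³/s
Panel 3-4: Δb = 9.5 m, d̄ = (0.73+0.50)/2 = 0.615, v̄ = (0.93+0.75)/2 = 0.84 → q = 9.5×0.615×0.84 = 4.908 m³/s
Panel 4-5: Δb = 3.7 m, d̄ = (0.50+0.41)/2 = 0.455, v̄ = (0.75+0.60)/2 = 0.675 → q = 3.7×0.455×0.675 = 1.136 m³/s
Panel 5-6: Δb = 1.9 m, d̄ = (0.41+0.23)/2 = 0.32, v̄ = (0.60+0.56)/2 = 0.58 → q = 1.9×0.32×0.58 = 0.3526 m³/s
Q = Σ q = 8.998 m³/s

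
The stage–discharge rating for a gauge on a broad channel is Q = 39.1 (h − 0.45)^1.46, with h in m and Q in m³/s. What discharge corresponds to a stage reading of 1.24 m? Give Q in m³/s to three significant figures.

Q = 39.1 × (1.24 − 0.45)^1.46 = 39.1 × 0.79^1.46 = 27.71 m³/s

27.7 m³/s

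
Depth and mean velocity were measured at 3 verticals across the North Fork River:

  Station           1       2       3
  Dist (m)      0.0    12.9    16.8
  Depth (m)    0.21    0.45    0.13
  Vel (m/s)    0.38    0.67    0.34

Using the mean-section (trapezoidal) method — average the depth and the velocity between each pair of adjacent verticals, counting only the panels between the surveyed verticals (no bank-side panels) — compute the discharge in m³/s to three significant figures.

2.81 m³/s

Panel 1-2: Δb = 12.9 m, d̄ = (0.21+0.45)/2 = 0.33, v̄ = (0.38+0.67)/2 = 0.525 → q = 12.9×0.33×0.525 = 2.235 m³/s
Panel 2-3: Δb = 3.9 m, d̄ = (0.45+0.13)/2 = 0.29, v̄ = (0.67+0.34)/2 = 0.505 → q = 3.9×0.29×0.505 = 0.5712 m³/s
Q = Σ q = 2.806 m³/s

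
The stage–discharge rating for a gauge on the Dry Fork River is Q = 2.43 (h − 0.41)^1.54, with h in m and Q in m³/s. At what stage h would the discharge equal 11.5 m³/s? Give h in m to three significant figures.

h − h₀ = (Q/C)^(1/b) = (11.5/2.43)^(1/1.54) = 2.744 m
h = 0.41 + 2.744 = 3.154 m

3.15 m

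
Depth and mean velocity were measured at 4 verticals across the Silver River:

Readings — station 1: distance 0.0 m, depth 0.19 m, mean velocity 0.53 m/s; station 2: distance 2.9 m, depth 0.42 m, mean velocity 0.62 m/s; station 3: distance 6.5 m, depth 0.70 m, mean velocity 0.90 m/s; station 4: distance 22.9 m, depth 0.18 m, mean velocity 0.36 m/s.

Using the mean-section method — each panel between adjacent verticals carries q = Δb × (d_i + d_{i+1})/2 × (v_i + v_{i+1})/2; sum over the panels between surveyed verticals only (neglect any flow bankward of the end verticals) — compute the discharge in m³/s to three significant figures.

Panel 1-2: Δb = 2.9 m, d̄ = (0.19+0.42)/2 = 0.305, v̄ = (0.53+0.62)/2 = 0.575 → q = 2.9×0.305×0.575 = 0.5086 m³/s
Panel 2-3: Δb = 3.6 m, d̄ = (0.42+0.70)/2 = 0.56, v̄ = (0.62+0.90)/2 = 0.76 → q = 3.6×0.56×0.76 = 1.532 m³/s
Panel 3-4: Δb = 16.4 m, d̄ = (0.70+0.18)/2 = 0.44, v̄ = (0.90+0.36)/2 = 0.63 → q = 16.4×0.44×0.63 = 4.546 m³/s
Q = Σ q = 6.587 m³/s

6.59 m³/s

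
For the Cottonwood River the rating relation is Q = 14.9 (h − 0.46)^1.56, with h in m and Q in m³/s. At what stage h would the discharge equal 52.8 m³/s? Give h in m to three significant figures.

h − h₀ = (Q/C)^(1/b) = (52.8/14.9)^(1/1.56) = 2.250 m
h = 0.46 + 2.250 = 2.710 m

2.71 m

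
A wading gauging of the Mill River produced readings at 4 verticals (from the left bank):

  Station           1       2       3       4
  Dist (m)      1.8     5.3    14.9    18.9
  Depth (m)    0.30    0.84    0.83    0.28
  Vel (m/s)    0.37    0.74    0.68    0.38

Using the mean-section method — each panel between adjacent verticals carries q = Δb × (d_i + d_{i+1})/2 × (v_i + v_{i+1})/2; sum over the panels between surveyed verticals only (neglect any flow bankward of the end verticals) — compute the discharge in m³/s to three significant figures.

Panel 1-2: Δb = 3.5 m, d̄ = (0.30+0.84)/2 = 0.57, v̄ = (0.37+0.74)/2 = 0.555 → q = 3.5×0.57×0.555 = 1.107 m³/s
Panel 2-3: Δb = 9.6 m, d̄ = (0.84+0.83)/2 = 0.835, v̄ = (0.74+0.68)/2 = 0.71 → q = 9.6×0.835×0.71 = 5.691 m³/s
Panel 3-4: Δb = 4 m, d̄ = (0.83+0.28)/2 = 0.555, v̄ = (0.68+0.38)/2 = 0.53 → q = 4×0.555×0.53 = 1.177 m³/s
Q = Σ q = 7.975 m³/s

7.98 m³/s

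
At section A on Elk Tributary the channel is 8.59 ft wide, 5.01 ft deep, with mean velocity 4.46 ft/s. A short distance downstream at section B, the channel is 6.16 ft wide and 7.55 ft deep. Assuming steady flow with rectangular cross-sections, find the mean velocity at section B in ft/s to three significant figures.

Q = A₁V₁ = (8.59×5.01) × 4.46 = 191.9 ft³/s
A₂ = 6.16 × 7.55 = 46.51 ft²
V₂ = Q/A₂ = 191.9/46.51 = 4.127 ft/s

4.13 ft/s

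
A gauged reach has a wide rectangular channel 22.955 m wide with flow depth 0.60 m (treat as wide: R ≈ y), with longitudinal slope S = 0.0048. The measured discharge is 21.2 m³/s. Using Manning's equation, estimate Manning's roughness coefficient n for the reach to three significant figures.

A = b·y = 22.955 × 0.60 = 13.77 m²
Wide channel: R ≈ y = 0.60 m
n = (1/Q)·A·R^(2/3)·S^(1/2) = (1/21.2) × 13.77 × 0.7114 × 0.06928 = 0.03202

0.0320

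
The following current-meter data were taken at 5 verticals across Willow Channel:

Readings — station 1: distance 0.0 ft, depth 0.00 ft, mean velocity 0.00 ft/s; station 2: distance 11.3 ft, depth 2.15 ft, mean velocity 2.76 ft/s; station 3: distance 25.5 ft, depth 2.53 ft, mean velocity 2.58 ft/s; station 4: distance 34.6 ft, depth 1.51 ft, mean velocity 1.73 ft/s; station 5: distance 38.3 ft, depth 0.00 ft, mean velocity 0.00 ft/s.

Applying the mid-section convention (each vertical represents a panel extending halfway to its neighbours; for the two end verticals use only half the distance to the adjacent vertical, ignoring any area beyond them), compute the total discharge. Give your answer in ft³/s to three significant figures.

w_2 = (25.5 − 0.0)/2 = 12.75 ft; q_2 = 2.76 × 2.15 × 12.75 = 75.66 ft³/s
w_3 = (34.6 − 11.3)/2 = 11.65 ft; q_3 = 2.58 × 2.53 × 11.65 = 76.04 ft³/s
w_4 = (38.3 − 25.5)/2 = 6.4 ft; q_4 = 1.73 × 1.51 × 6.4 = 16.72 ft³/s
Stations 1, 5 contribute zero (depth or velocity is 0).
Q = Σ qᵢ = 168.4 ft³/s

168 ft³/s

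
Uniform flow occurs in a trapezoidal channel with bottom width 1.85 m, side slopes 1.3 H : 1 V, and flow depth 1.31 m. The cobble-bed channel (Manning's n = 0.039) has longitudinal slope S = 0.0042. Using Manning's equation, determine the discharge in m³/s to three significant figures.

A = (b + z·y)·y = (1.85 + 1.3×1.31)×1.31 = 4.654 m²
P = b + 2y√(1+z²) = 1.85 + 2×1.31×√(1+1.3²) = 6.147 m
R = A/P = 4.654/6.147 = 0.7572 m
Q = (1/n)·A·R^(2/3)·S^(1/2) = (1/0.039) × 4.654 × 0.7572^(2/3) × 0.0042^(1/2) = 6.425 m³/s

6.43 m³/s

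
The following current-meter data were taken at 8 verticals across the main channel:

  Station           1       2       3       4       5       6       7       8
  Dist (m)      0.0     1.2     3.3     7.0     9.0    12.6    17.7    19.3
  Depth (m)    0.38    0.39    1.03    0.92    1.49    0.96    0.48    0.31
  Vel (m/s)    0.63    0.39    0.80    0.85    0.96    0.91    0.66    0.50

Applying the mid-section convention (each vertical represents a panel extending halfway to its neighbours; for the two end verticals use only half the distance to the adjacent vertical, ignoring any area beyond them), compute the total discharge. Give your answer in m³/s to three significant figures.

14.0 m³/s

w_1 = (1.2 − 0.0)/2 = 0.6 m; q_1 = 0.63 × 0.38 × 0.6 = 0.1436 m³/s
w_2 = (3.3 − 0.0)/2 = 1.65 m; q_2 = 0.39 × 0.39 × 1.65 = 0.2510 m³/s
w_3 = (7.0 − 1.2)/2 = 2.9 m; q_3 = 0.80 × 1.03 × 2.9 = 2.390 m³/s
w_4 = (9.0 − 3.3)/2 = 2.85 m; q_4 = 0.85 × 0.92 × 2.85 = 2.229 m³/s
w_5 = (12.6 − 7.0)/2 = 2.8 m; q_5 = 0.96 × 1.49 × 2.8 = 4.005 m³/s
w_6 = (17.7 − 9.0)/2 = 4.35 m; q_6 = 0.91 × 0.96 × 4.35 = 3.800 m³/s
w_7 = (19.3 − 12.6)/2 = 3.35 m; q_7 = 0.66 × 0.48 × 3.35 = 1.061 m³/s
w_8 = (19.3 − 17.7)/2 = 0.8 m; q_8 = 0.50 × 0.31 × 0.8 = 0.1240 m³/s
Q = Σ qᵢ = 14.00 m³/s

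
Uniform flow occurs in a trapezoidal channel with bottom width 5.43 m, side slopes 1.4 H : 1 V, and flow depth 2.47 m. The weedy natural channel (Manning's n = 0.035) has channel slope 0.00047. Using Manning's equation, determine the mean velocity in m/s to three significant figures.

A = (b + z·y)·y = (5.43 + 1.4×2.47)×2.47 = 21.95 m²
P = b + 2y√(1+z²) = 5.43 + 2×2.47×√(1+1.4²) = 13.93 m
R = A/P = 21.95/13.93 = 1.576 m
Q = (1/n)·A·R^(2/3)·S^(1/2) = (1/0.035) × 21.95 × 1.576^(2/3) × 0.00047^(1/2) = 18.42 m³/s
V = Q/A = 18.42/21.95 = 0.8389 m/s

0.839 m/s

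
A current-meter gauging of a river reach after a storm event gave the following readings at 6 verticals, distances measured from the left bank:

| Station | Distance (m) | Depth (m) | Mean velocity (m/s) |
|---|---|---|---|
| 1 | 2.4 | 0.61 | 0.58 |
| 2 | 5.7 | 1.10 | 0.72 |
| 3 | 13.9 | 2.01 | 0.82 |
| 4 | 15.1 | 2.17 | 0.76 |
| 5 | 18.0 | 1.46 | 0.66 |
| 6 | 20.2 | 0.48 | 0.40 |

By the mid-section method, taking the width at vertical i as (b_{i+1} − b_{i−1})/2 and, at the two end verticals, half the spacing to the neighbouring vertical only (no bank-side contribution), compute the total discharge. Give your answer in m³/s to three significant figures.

18.9 m³/s

w_1 = (5.7 − 2.4)/2 = 1.65 m; q_1 = 0.58 × 0.61 × 1.65 = 0.5838 m³/s
w_2 = (13.9 − 2.4)/2 = 5.75 m; q_2 = 0.72 × 1.10 × 5.75 = 4.554 m³/s
w_3 = (15.1 − 5.7)/2 = 4.7 m; q_3 = 0.82 × 2.01 × 4.7 = 7.747 m³/s
w_4 = (18.0 − 13.9)/2 = 2.05 m; q_4 = 0.76 × 2.17 × 2.05 = 3.381 m³/s
w_5 = (20.2 − 15.1)/2 = 2.55 m; q_5 = 0.66 × 1.46 × 2.55 = 2.457 m³/s
w_6 = (20.2 − 18.0)/2 = 1.1 m; q_6 = 0.40 × 0.48 × 1.1 = 0.2112 m³/s
Q = Σ qᵢ = 18.93 m³/s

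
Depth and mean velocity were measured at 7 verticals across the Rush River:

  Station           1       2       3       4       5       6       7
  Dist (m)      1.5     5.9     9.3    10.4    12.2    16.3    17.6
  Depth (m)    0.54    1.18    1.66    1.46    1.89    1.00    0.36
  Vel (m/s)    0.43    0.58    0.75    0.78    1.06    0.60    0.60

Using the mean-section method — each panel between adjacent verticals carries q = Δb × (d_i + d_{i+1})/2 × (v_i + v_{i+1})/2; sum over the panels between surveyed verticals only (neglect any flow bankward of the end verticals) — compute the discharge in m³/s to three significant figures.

Panel 1-2: Δb = 4.4 m, d̄ = (0.54+1.18)/2 = 0.86, v̄ = (0.43+0.58)/2 = 0.505 → q = 4.4×0.86×0.505 = 1.911 m³/s
Panel 2-3: Δb = 3.4 m, d̄ = (1.18+1.66)/2 = 1.42, v̄ = (0.58+0.75)/2 = 0.665 → q = 3.4×1.42×0.665 = 3.211 m³/s
Panel 3-4: Δb = 1.1 m, d̄ = (1.66+1.46)/2 = 1.56, v̄ = (0.75+0.78)/2 = 0.765 → q = 1.1×1.56×0.765 = 1.313 m³/s
Panel 4-5: Δb = 1.8 m, d̄ = (1.46+1.89)/2 = 1.675, v̄ = (0.78+1.06)/2 = 0.92 → q = 1.8×1.675×0.92 = 2.774 m³/s
Panel 5-6: Δb = 4.1 m, d̄ = (1.89+1.00)/2 = 1.445, v̄ = (1.06+0.60)/2 = 0.83 → q = 4.1×1.445×0.83 = 4.917 m³/s
Panel 6-7: Δb = 1.3 m, d̄ = (1.00+0.36)/2 = 0.68, v̄ = (0.60+0.60)/2 = 0.6 → q = 1.3×0.68×0.6 = 0.5304 m³/s
Q = Σ q = 14.66 m³/s

14.7 m³/s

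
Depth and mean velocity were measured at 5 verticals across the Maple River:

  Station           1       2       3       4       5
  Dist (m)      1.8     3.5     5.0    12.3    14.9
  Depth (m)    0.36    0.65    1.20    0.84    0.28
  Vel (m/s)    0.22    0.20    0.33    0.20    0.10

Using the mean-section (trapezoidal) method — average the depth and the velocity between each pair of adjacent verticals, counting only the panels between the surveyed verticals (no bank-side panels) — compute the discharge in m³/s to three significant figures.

2.74 m³/s

Panel 1-2: Δb = 1.7 m, d̄ = (0.36+0.65)/2 = 0.505, v̄ = (0.22+0.20)/2 = 0.21 → q = 1.7×0.505×0.21 = 0.1803 m³/s
Panel 2-3: Δb = 1.5 m, d̄ = (0.65+1.20)/2 = 0.925, v̄ = (0.20+0.33)/2 = 0.265 → q = 1.5×0.925×0.265 = 0.3677 m³/s
Panel 3-4: Δb = 7.3 m, d̄ = (1.20+0.84)/2 = 1.02, v̄ = (0.33+0.20)/2 = 0.265 → q = 7.3×1.02×0.265 = 1.973 m³/s
Panel 4-5: Δb = 2.6 m, d̄ = (0.84+0.28)/2 = 0.56, v̄ = (0.20+0.10)/2 = 0.15 → q = 2.6×0.56×0.15 = 0.2184 m³/s
Q = Σ q = 2.740 m³/s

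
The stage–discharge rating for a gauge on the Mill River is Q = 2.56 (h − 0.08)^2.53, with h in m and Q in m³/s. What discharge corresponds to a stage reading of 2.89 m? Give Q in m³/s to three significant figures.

35.0 m³/s

Q = 2.56 × (2.89 − 0.08)^2.53 = 2.56 × 2.81^2.53 = 34.95 m³/s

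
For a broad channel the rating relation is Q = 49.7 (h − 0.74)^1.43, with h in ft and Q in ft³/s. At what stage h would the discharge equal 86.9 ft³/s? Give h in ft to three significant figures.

2.22 ft

h − h₀ = (Q/C)^(1/b) = (86.9/49.7)^(1/1.43) = 1.478 ft
h = 0.74 + 1.478 = 2.218 ft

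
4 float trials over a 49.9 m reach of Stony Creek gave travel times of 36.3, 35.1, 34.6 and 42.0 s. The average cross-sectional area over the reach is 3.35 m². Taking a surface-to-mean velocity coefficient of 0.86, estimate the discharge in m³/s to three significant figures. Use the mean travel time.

3.89 m³/s

t̄ = (36.3 + 35.1 + 34.6 + 42.0) / 4 = 37 s
v_surface = L / t̄ = 49.9 / 37 = 1.349 m/s
v_mean = 0.86 × 1.349 = 1.160 m/s
Q = A × v_mean = 3.35 × 1.160 = 3.885 m³/s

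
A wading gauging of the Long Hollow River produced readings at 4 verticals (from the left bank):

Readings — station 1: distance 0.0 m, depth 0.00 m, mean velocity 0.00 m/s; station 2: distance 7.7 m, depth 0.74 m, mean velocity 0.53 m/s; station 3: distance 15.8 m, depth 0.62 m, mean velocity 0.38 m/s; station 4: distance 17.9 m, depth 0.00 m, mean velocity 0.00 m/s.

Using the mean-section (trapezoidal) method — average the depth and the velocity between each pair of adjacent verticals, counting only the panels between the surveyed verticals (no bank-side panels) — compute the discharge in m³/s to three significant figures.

3.38 m³/s

Panel 1-2: Δb = 7.7 m, d̄ = (0.00+0.74)/2 = 0.37, v̄ = (0.00+0.53)/2 = 0.265 → q = 7.7×0.37×0.265 = 0.7550 m³/s
Panel 2-3: Δb = 8.1 m, d̄ = (0.74+0.62)/2 = 0.68, v̄ = (0.53+0.38)/2 = 0.455 → q = 8.1×0.68×0.455 = 2.506 m³/s
Panel 3-4: Δb = 2.1 m, d̄ = (0.62+0.00)/2 = 0.31, v̄ = (0.38+0.00)/2 = 0.19 → q = 2.1×0.31×0.19 = 0.1237 m³/s
Q = Σ q = 3.385 m³/s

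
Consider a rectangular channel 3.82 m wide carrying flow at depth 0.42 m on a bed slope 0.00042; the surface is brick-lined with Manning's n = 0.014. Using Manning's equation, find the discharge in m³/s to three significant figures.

A = b·y = 3.82 × 0.42 = 1.604 m²
P = b + 2y = 3.82 + 2×0.42 = 4.660 m
R = A/P = 1.604/4.660 = 0.3443 m
Q = (1/n)·A·R^(2/3)·S^(1/2) = (1/0.014) × 1.604 × 0.3443^(2/3) × 0.00042^(1/2) = 1.154 m³/s

1.15 m³/s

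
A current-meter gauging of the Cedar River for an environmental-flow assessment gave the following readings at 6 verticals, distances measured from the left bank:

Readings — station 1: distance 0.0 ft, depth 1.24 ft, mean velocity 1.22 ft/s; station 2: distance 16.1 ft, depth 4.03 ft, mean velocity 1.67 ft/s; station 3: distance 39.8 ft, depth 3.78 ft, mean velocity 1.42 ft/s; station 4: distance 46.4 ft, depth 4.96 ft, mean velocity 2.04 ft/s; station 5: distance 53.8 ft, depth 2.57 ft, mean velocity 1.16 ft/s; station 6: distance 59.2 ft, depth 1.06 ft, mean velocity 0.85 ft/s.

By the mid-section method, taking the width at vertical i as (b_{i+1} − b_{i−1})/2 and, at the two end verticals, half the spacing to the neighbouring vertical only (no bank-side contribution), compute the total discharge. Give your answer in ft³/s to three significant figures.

w_1 = (16.1 − 0.0)/2 = 8.05 ft; q_1 = 1.22 × 1.24 × 8.05 = 12.18 ft³/s
w_2 = (39.8 − 0.0)/2 = 19.9 ft; q_2 = 1.67 × 4.03 × 19.9 = 133.9 ft³/s
w_3 = (46.4 − 16.1)/2 = 15.15 ft; q_3 = 1.42 × 3.78 × 15.15 = 81.32 ft³/s
w_4 = (53.8 − 39.8)/2 = 7 ft; q_4 = 2.04 × 4.96 × 7 = 70.83 ft³/s
w_5 = (59.2 − 46.4)/2 = 6.4 ft; q_5 = 1.16 × 2.57 × 6.4 = 19.08 ft³/s
w_6 = (59.2 − 53.8)/2 = 2.7 ft; q_6 = 0.85 × 1.06 × 2.7 = 2.433 ft³/s
Q = Σ qᵢ = 319.8 ft³/s

320 ft³/s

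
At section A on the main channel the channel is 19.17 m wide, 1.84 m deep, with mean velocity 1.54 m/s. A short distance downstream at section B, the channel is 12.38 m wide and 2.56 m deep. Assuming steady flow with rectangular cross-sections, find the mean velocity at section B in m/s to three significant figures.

1.71 m/s

Q = A₁V₁ = (19.17×1.84) × 1.54 = 54.32 m³/s
A₂ = 12.38 × 2.56 = 31.69 m²
V₂ = Q/A₂ = 54.32/31.69 = 1.714 m/s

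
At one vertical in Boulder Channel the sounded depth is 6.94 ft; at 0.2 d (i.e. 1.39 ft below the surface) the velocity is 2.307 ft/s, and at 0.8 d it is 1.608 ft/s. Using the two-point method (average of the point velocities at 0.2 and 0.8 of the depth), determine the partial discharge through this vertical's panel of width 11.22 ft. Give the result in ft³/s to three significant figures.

152 ft³/s

v̄ = (2.307 + 1.608) / 2 = 1.958 ft/s
q = v̄ × d × w = 1.958 × 6.94 × 11.22 = 152.4 ft³/s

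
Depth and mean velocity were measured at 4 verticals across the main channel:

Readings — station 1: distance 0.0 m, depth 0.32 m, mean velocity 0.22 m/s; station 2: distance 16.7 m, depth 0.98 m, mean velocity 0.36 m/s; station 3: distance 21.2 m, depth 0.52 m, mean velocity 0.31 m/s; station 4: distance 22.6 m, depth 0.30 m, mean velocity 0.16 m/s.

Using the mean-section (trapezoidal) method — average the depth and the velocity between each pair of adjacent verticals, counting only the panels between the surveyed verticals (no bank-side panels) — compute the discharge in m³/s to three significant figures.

4.41 m³/s

Panel 1-2: Δb = 16.7 m, d̄ = (0.32+0.98)/2 = 0.65, v̄ = (0.22+0.36)/2 = 0.29 → q = 16.7×0.65×0.29 = 3.148 m³/s
Panel 2-3: Δb = 4.5 m, d̄ = (0.98+0.52)/2 = 0.75, v̄ = (0.36+0.31)/2 = 0.335 → q = 4.5×0.75×0.335 = 1.131 m³/s
Panel 3-4: Δb = 1.4 m, d̄ = (0.52+0.30)/2 = 0.41, v̄ = (0.31+0.16)/2 = 0.235 → q = 1.4×0.41×0.235 = 0.1349 m³/s
Q = Σ q = 4.413 m³/s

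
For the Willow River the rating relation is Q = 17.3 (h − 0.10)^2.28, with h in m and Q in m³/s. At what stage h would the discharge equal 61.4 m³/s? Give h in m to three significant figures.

1.84 m

h − h₀ = (Q/C)^(1/b) = (61.4/17.3)^(1/2.28) = 1.743 m
h = 0.10 + 1.743 = 1.843 m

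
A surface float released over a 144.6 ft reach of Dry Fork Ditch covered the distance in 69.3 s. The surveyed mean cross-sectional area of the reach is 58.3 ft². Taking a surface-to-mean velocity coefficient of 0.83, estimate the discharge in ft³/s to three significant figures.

v_surface = L / t̄ = 144.6 / 69.3 = 2.087 ft/s
v_mean = 0.83 × 2.087 = 1.732 ft/s
Q = A × v_mean = 58.3 × 1.732 = 101.0 ft³/s

101 ft³/s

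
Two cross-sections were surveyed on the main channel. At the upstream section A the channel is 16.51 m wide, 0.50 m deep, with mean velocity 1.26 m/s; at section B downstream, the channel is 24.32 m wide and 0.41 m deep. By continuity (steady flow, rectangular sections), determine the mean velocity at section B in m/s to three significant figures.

1.04 m/s

Q = A₁V₁ = (16.51×0.50) × 1.26 = 10.40 m³/s
A₂ = 24.32 × 0.41 = 9.971 m²
V₂ = Q/A₂ = 10.40/9.971 = 1.043 m/s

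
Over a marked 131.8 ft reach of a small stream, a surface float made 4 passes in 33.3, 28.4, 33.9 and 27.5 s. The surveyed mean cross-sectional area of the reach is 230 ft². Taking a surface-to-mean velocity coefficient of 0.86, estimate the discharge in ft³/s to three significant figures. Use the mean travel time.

847 ft³/s

t̄ = (33.3 + 28.4 + 33.9 + 27.5) / 4 = 30.775 s
v_surface = L / t̄ = 131.8 / 30.775 = 4.283 ft/s
v_mean = 0.86 × 4.283 = 3.683 ft/s
Q = A × v_mean = 230 × 3.683 = 847.1 ft³/s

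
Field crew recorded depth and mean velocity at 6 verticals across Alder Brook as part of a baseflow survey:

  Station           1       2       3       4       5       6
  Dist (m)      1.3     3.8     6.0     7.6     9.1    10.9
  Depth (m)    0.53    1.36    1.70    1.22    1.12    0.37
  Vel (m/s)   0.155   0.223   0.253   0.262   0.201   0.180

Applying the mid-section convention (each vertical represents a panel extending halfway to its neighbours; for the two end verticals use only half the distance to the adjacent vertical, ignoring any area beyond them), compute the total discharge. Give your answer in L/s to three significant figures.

w_1 = (3.8 − 1.3)/2 = 1.25 m; q_1 = 0.155 × 0.53 × 1.25 = 0.1027 m³/s
w_2 = (6.0 − 1.3)/2 = 2.35 m; q_2 = 0.223 × 1.36 × 2.35 = 0.7127 m³/s
w_3 = (7.6 − 3.8)/2 = 1.9 m; q_3 = 0.253 × 1.70 × 1.9 = 0.8172 m³/s
w_4 = (9.1 − 6.0)/2 = 1.55 m; q_4 = 0.262 × 1.22 × 1.55 = 0.4954 m³/s
w_5 = (10.9 − 7.6)/2 = 1.65 m; q_5 = 0.201 × 1.12 × 1.65 = 0.3714 m³/s
w_6 = (10.9 − 9.1)/2 = 0.9 m; q_6 = 0.180 × 0.37 × 0.9 = 0.05994 m³/s
Q = Σ qᵢ = 2.559 m³/s
= 2.559 × 1000 = 2559 L/s

2560 L/s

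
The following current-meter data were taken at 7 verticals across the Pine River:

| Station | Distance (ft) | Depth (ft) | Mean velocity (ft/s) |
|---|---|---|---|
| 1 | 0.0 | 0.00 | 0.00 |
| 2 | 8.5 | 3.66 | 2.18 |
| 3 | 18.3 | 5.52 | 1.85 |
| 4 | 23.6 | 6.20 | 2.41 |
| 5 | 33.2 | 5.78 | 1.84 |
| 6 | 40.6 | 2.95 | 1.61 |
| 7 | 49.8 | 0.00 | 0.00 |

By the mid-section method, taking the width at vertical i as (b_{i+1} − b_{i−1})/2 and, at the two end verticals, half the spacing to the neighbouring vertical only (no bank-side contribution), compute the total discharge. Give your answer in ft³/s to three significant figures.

w_2 = (18.3 − 0.0)/2 = 9.15 ft; q_2 = 2.18 × 3.66 × 9.15 = 73.01 ft³/s
w_3 = (23.6 − 8.5)/2 = 7.55 ft; q_3 = 1.85 × 5.52 × 7.55 = 77.10 ft³/s
w_4 = (33.2 − 18.3)/2 = 7.45 ft; q_4 = 2.41 × 6.20 × 7.45 = 111.3 ft³/s
w_5 = (40.6 − 23.6)/2 = 8.5 ft; q_5 = 1.84 × 5.78 × 8.5 = 90.40 ft³/s
w_6 = (49.8 − 33.2)/2 = 8.3 ft; q_6 = 1.61 × 2.95 × 8.3 = 39.42 ft³/s
Stations 1, 7 contribute zero (depth or velocity is 0).
Q = Σ qᵢ = 391.2 ft³/s

391 ft³/s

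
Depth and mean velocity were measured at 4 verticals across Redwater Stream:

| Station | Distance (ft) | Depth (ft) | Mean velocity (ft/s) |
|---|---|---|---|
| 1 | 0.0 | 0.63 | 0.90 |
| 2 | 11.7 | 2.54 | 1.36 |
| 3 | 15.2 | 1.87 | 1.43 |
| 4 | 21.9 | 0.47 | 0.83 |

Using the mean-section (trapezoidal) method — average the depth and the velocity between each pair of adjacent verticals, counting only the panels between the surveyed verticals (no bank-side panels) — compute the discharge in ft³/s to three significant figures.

Panel 1-2: Δb = 11.7 ft, d̄ = (0.63+2.54)/2 = 1.585, v̄ = (0.90+1.36)/2 = 1.13 → q = 11.7×1.585×1.13 = 20.96 ft³/s
Panel 2-3: Δb = 3.5 ft, d̄ = (2.54+1.87)/2 = 2.205, v̄ = (1.36+1.43)/2 = 1.395 → q = 3.5×2.205×1.395 = 10.77 ft³/s
Panel 3-4: Δb = 6.7 ft, d̄ = (1.87+0.47)/2 = 1.17, v̄ = (1.43+0.83)/2 = 1.13 → q = 6.7×1.17×1.13 = 8.858 ft³/s
Q = Σ q = 40.58 ft³/s

40.6 ft³/s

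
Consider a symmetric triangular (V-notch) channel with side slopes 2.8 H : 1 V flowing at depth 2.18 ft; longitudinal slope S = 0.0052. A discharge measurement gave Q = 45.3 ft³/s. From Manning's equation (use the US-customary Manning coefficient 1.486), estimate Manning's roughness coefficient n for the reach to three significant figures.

0.0320

A = z·y² = 2.8×2.18² = 13.31 ft²
P = 2y√(1+z²) = 2×2.18×√(1+2.8²) = 12.96 ft
R = A/P = 13.31/12.96 = 1.026 ft
n = (1.486/Q)·A·R^(2/3)·S^(1/2) = (1.486/45.3) × 13.31 × 1.018 × 0.07211 = 0.03203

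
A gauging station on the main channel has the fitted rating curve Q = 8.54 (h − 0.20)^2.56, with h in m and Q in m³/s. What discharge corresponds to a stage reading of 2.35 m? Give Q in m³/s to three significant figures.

60.6 m³/s

Q = 8.54 × (2.35 − 0.20)^2.56 = 8.54 × 2.15^2.56 = 60.60 m³/s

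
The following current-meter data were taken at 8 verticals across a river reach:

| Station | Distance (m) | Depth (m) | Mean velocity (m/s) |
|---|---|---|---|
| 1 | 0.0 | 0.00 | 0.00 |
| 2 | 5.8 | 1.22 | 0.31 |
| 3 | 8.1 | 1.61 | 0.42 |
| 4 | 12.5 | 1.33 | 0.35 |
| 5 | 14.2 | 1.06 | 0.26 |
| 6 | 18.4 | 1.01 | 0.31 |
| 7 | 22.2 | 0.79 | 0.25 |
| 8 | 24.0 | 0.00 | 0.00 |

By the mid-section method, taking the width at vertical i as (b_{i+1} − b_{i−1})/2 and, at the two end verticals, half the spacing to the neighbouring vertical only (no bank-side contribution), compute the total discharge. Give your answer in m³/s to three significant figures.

w_2 = (8.1 − 0.0)/2 = 4.05 m; q_2 = 0.31 × 1.22 × 4.05 = 1.532 m³/s
w_3 = (12.5 − 5.8)/2 = 3.35 m; q_3 = 0.42 × 1.61 × 3.35 = 2.265 m³/s
w_4 = (14.2 − 8.1)/2 = 3.05 m; q_4 = 0.35 × 1.33 × 3.05 = 1.420 m³/s
w_5 = (18.4 − 12.5)/2 = 2.95 m; q_5 = 0.26 × 1.06 × 2.95 = 0.8130 m³/s
w_6 = (22.2 − 14.2)/2 = 4 m; q_6 = 0.31 × 1.01 × 4 = 1.252 m³/s
w_7 = (24.0 − 18.4)/2 = 2.8 m; q_7 = 0.25 × 0.79 × 2.8 = 0.5530 m³/s
Stations 1, 8 contribute zero (depth or velocity is 0).
Q = Σ qᵢ = 7.835 m³/s

7.84 m³/s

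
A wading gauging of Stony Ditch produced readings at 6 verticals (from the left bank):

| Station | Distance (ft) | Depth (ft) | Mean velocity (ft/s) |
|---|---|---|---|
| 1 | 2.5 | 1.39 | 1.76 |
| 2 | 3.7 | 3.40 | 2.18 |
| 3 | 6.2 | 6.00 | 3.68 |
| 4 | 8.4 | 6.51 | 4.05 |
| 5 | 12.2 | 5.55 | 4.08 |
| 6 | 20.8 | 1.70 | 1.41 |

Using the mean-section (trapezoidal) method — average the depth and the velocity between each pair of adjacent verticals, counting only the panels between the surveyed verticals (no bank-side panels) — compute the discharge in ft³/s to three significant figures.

272 ft³/s

Panel 1-2: Δb = 1.2 ft, d̄ = (1.39+3.40)/2 = 2.395, v̄ = (1.76+2.18)/2 = 1.97 → q = 1.2×2.395×1.97 = 5.662 ft³/s
Panel 2-3: Δb = 2.5 ft, d̄ = (3.40+6.00)/2 = 4.7, v̄ = (2.18+3.68)/2 = 2.93 → q = 2.5×4.7×2.93 = 34.43 ft³/s
Panel 3-4: Δb = 2.2 ft, d̄ = (6.00+6.51)/2 = 6.255, v̄ = (3.68+4.05)/2 = 3.865 → q = 2.2×6.255×3.865 = 53.19 ft³/s
Panel 4-5: Δb = 3.8 ft, d̄ = (6.51+5.55)/2 = 6.03, v̄ = (4.05+4.08)/2 = 4.065 → q = 3.8×6.03×4.065 = 93.15 ft³/s
Panel 5-6: Δb = 8.6 ft, d̄ = (5.55+1.70)/2 = 3.625, v̄ = (4.08+1.41)/2 = 2.745 → q = 8.6×3.625×2.745 = 85.58 ft³/s
Q = Σ q = 272.0 ft³/s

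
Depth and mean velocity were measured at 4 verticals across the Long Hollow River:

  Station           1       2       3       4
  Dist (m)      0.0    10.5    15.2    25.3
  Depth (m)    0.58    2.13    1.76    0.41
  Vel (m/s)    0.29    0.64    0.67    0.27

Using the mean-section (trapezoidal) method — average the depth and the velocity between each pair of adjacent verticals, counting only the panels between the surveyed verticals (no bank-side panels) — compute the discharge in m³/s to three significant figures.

Panel 1-2: Δb = 10.5 m, d̄ = (0.58+2.13)/2 = 1.355, v̄ = (0.29+0.64)/2 = 0.465 → q = 10.5×1.355×0.465 = 6.616 m³/s
Panel 2-3: Δb = 4.7 m, d̄ = (2.13+1.76)/2 = 1.945, v̄ = (0.64+0.67)/2 = 0.655 → q = 4.7×1.945×0.655 = 5.988 m³/s
Panel 3-4: Δb = 10.1 m, d̄ = (1.76+0.41)/2 = 1.085, v̄ = (0.67+0.27)/2 = 0.47 → q = 10.1×1.085×0.47 = 5.150 m³/s
Q = Σ q = 17.75 m³/s

17.8 m³/s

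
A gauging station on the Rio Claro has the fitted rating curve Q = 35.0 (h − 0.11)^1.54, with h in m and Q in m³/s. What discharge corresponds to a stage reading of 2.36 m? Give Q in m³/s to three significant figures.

Q = 35.0 × (2.36 − 0.11)^1.54 = 35.0 × 2.25^1.54 = 122.0 m³/s

122 m³/s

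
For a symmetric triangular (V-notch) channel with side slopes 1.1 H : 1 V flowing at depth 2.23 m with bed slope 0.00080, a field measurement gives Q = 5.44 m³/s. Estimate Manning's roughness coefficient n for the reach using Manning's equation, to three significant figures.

0.0250

A = z·y² = 1.1×2.23² = 5.470 m²
P = 2y√(1+z²) = 2×2.23×√(1+1.1²) = 6.630 m
R = A/P = 5.470/6.630 = 0.8250 m
n = (1/Q)·A·R^(2/3)·S^(1/2) = (1/5.44) × 5.470 × 0.8797 × 0.02828 = 0.02502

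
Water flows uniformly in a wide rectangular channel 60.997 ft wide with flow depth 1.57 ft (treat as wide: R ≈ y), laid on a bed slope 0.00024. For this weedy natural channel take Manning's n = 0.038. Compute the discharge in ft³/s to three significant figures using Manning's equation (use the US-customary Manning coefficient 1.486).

A = b·y = 60.997 × 1.57 = 95.77 ft²
Wide channel: R ≈ y = 1.57 ft
Q = (1.486/n)·A·R^(2/3)·S^(1/2) = (1.486/0.038) × 95.77 × 1.570^(2/3) × 0.00024^(1/2) = 78.37 ft³/s

78.4 ft³/s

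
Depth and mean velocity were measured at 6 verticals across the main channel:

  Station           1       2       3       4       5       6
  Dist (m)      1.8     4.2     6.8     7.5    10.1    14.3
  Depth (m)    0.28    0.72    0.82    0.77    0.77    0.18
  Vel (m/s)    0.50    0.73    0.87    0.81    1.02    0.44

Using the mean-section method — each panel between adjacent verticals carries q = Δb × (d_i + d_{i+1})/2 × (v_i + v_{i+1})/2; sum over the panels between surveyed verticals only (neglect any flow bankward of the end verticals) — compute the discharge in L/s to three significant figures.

6100 L/s

Panel 1-2: Δb = 2.4 m, d̄ = (0.28+0.72)/2 = 0.5, v̄ = (0.50+0.73)/2 = 0.615 → q = 2.4×0.5×0.615 = 0.7380 m³/s
Panel 2-3: Δb = 2.6 m, d̄ = (0.72+0.82)/2 = 0.77, v̄ = (0.73+0.87)/2 = 0.8 → q = 2.6×0.77×0.8 = 1.602 m³/s
Panel 3-4: Δb = 0.7 m, d̄ = (0.82+0.77)/2 = 0.795, v̄ = (0.87+0.81)/2 = 0.84 → q = 0.7×0.795×0.84 = 0.4675 m³/s
Panel 4-5: Δb = 2.6 m, d̄ = (0.77+0.77)/2 = 0.77, v̄ = (0.81+1.02)/2 = 0.915 → q = 2.6×0.77×0.915 = 1.832 m³/s
Panel 5-6: Δb = 4.2 m, d̄ = (0.77+0.18)/2 = 0.475, v̄ = (1.02+0.44)/2 = 0.73 → q = 4.2×0.475×0.73 = 1.456 m³/s
Q = Σ q = 6.095 m³/s
= 6.095 × 1000 = 6095 L/s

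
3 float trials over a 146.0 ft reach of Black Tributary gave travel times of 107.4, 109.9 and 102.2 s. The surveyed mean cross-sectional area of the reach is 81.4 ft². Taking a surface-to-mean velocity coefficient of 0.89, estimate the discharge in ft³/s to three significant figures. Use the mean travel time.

t̄ = (107.4 + 109.9 + 102.2) / 3 = 106.5 s
v_surface = L / t̄ = 146.0 / 106.5 = 1.371 ft/s
v_mean = 0.89 × 1.371 = 1.220 ft/s
Q = A × v_mean = 81.4 × 1.220 = 99.32 ft³/s

99.3 ft³/s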